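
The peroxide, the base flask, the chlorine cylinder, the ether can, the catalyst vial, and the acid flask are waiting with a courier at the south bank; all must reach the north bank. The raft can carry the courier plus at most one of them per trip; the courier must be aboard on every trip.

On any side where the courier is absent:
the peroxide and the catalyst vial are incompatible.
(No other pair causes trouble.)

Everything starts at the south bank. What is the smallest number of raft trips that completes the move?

11

Counting alone: the courier can take at most 1 across per trip to the north bank, so moving all 6 needs at least 6 loaded trips out, with a return between consecutive ones — at least 11 crossings.
The plan below uses exactly 11 crossings, so it is optimal:
1. Courier goes to the north bank with the peroxide.
2. Courier goes back to the south bank alone.
3. Courier goes to the north bank with the base flask.
4. Courier goes back to the south bank alone.
5. Courier goes to the north bank with the chlorine cylinder.
6. Courier goes back to the south bank alone.
7. Courier goes to the north bank with the ether can.
8. Courier goes back to the south bank alone.
9. Courier goes to the north bank with the acid flask.
10. Courier goes back to the south bank alone.
11. Courier goes to the north bank with the catalyst vial.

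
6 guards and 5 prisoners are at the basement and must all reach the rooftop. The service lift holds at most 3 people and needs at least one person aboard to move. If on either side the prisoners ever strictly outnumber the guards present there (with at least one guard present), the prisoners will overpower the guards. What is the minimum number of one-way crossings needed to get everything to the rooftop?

9

Counting alone: each trip to the rooftop takes at most 3 across and each return brings at least 1 back, so after t trips out (and t−1 returns) at most 3t − (t−1) of the 11 are across; that first reaches 11 at t = 5, so at least 9 crossings are needed.
The plan below uses exactly 9 crossings, so it is optimal:
1. 3 prisoners → the rooftop.  (the basement: 6G 2P; the rooftop: 0G 3P)
2. 1 prisoner ← the basement.  (the basement: 6G 3P; the rooftop: 0G 2P)
3. 3 guards → the rooftop.  (the basement: 3G 3P; the rooftop: 3G 2P)
4. 1 guard ← the basement.  (the basement: 4G 3P; the rooftop: 2G 2P)
5. 2 guards and 1 prisoner → the rooftop.  (the basement: 2G 2P; the rooftop: 4G 3P)
6. 1 guard ← the basement.  (the basement: 3G 2P; the rooftop: 3G 3P)
7. 2 guards and 1 prisoner → the rooftop.  (the basement: 1G 1P; the rooftop: 5G 4P)
8. 1 guard ← the basement.  (the basement: 2G 1P; the rooftop: 4G 4P)
9. 2 guards and 1 prisoner → the rooftop.  (the basement: 0G 0P; the rooftop: 6G 5P)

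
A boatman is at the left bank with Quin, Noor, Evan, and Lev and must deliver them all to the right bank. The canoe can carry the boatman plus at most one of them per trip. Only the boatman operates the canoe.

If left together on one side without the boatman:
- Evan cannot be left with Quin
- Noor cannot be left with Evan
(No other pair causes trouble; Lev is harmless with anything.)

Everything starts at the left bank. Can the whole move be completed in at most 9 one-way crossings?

Yes — this plan uses 9 crossings (≤ 9):
1. Boatman goes to the right bank with Evan.  [the left bank: Lev, Noor, Quin | the right bank: Evan]
2. Boatman goes back to the left bank alone.  [the left bank: Lev, Noor, Quin | the right bank: Evan]
3. Boatman goes to the right bank with Quin.  [the left bank: Lev, Noor | the right bank: Evan, Quin]
4. Boatman goes back to the left bank with Evan.  [the left bank: Evan, Lev, Noor | the right bank: Quin]
5. Boatman goes to the right bank with Noor.  [the left bank: Evan, Lev | the right bank: Noor, Quin]
6. Boatman goes back to the left bank alone.  [the left bank: Evan, Lev | the right bank: Noor, Quin]
7. Boatman goes to the right bank with Lev.  [the left bank: Evan | the right bank: Lev, Noor, Quin]
8. Boatman goes back to the left bank alone.  [the left bank: Evan | the right bank: Lev, Noor, Quin]
9. Boatman goes to the right bank with Evan.  [the left bank: — | the right bank: Evan, Lev, Noor, Quin]

Yes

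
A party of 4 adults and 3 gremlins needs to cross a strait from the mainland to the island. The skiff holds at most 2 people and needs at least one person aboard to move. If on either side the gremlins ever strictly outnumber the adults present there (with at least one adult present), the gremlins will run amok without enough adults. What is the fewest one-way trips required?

Counting alone: each trip to the island takes at most 2 across and each return brings at least 1 back, so after t trips out (and t−1 returns) at most 2t − (t−1) of the 7 are across; that first reaches 7 at t = 6, so at least 11 crossings are needed.
The plan below uses exactly 11 crossings, so it is optimal:
1. 2 gremlins → the island.  (the mainland: 4A 1G; the island: 0A 2G)
2. 1 gremlin ← the mainland.  (the mainland: 4A 2G; the island: 0A 1G)
3. 2 gremlins → the island.  (the mainland: 4A 0G; the island: 0A 3G)
4. 1 gremlin ← the mainland.  (the mainland: 4A 1G; the island: 0A 2G)
5. 2 adults → the island.  (the mainland: 2A 1G; the island: 2A 2G)
6. 1 gremlin ← the mainland.  (the mainland: 2A 2G; the island: 2A 1G)
7. 1 adult and 1 gremlin → the island.  (the mainland: 1A 1G; the island: 3A 2G)
8. 1 adult ← the mainland.  (the mainland: 2A 1G; the island: 2A 2G)
9. 1 adult and 1 gremlin → the island.  (the mainland: 1A 0G; the island: 3A 3G)
10. 1 gremlin ← the mainland.  (the mainland: 1A 1G; the island: 3A 2G)
11. 1 adult and 1 gremlin → the island.  (the mainland: 0A 0G; the island: 4A 3G)

11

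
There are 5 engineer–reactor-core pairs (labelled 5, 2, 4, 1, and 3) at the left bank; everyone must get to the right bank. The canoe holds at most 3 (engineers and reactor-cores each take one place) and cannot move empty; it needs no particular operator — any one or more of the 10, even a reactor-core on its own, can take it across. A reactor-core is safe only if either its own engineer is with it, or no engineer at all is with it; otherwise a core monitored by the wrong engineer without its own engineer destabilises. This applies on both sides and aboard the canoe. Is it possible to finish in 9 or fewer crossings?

Counting alone: each trip to the right bank takes at most 3 across and each return brings at least 1 back, so after t trips out (and t−1 returns) at most 3t − (t−1) of the 10 are across; that first reaches 10 at t = 5, so at least 9 crossings are needed.
The safety rule pushes this higher. Following every safe sequence of crossings, the most of the 10 that can be at the right bank as the canoe arrives there on crossing 9 is 9 — never all 10.
So the move cannot be finished within 9 crossings. (The shortest complete plan takes 11:)
1. engineer 5 and reactor-core 5 cross → the right bank.
2. engineer 5 crosses ← the left bank.
3. reactor-core 1, reactor-core 2, and reactor-core 4 cross → the right bank.
4. reactor-core 5 crosses ← the left bank.
5. engineer 1, engineer 2, and engineer 4 cross → the right bank.
6. engineer 2 and reactor-core 2 cross ← the left bank.
7. engineer 2, engineer 3, and engineer 5 cross → the right bank.
8. reactor-core 4 crosses ← the left bank.
9. reactor-core 2 and reactor-core 5 cross → the right bank.
10. reactor-core 5 crosses ← the left bank.
11. reactor-core 3, reactor-core 4, and reactor-core 5 cross → the right bank.

No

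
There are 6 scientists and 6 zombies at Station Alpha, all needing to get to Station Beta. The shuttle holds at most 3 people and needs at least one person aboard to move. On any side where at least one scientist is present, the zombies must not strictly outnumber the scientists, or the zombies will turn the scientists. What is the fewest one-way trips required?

impossible

Following every safe sequence of crossings from the start, the most of the 12 that can be at Station Beta as the shuttle arrives there on crossings 1, 3, 5 is 3, 5, 6 respectively; the best ever achieved is 6 of 12.
From crossing 7 on, no configuration arises that was not already reachable earlier: only 17 distinct safe configurations (who is on which side, and where the shuttle is) can ever be reached, none of them has everyone across, and every continuation just revisits them. They are: 0 scientists + 0 zombies across (shuttle back at the start); 0 scientists + 1 zombie across (shuttle there); 0 scientists + 1 zombie across (shuttle back at the start); 0 scientists + 2 zombies across (shuttle there); 0 scientists + 2 zombies across (shuttle back at the start); 0 scientists + 3 zombies across (shuttle there); 0 scientists + 3 zombies across (shuttle back at the start); 0 scientists + 4 zombies across (shuttle there); 0 scientists + 4 zombies across (shuttle back at the start); 0 scientists + 5 zombies across (shuttle there); 0 scientists + 5 zombies across (shuttle back at the start); 0 scientists + 6 zombies across (shuttle there); 1 scientist + 1 zombie across (shuttle there); 1 scientist + 1 zombie across (shuttle back at the start); 2 scientists + 2 zombies across (shuttle there); 2 scientists + 2 zombies across (shuttle back at the start); 3 scientists + 3 zombies across (shuttle there). So no valid plan exists.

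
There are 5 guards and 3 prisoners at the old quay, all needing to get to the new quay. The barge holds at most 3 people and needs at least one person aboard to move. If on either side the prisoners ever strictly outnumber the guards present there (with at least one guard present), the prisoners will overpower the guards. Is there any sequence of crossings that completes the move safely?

1. 2 prisoners → the new quay.  (the old quay: 5G 1P; the new quay: 0G 2P)
2. 1 prisoner ← the old quay.  (the old quay: 5G 2P; the new quay: 0G 1P)
3. 2 guards and 1 prisoner → the new quay.  (the old quay: 3G 1P; the new quay: 2G 2P)
4. 1 prisoner ← the old quay.  (the old quay: 3G 2P; the new quay: 2G 1P)
5. 1 guard and 2 prisoners → the new quay.  (the old quay: 2G 0P; the new quay: 3G 3P)
6. 1 prisoner ← the old quay.  (the old quay: 2G 1P; the new quay: 3G 2P)
7. 2 guards and 1 prisoner → the new quay.  (the old quay: 0G 0P; the new quay: 5G 3P)

Yes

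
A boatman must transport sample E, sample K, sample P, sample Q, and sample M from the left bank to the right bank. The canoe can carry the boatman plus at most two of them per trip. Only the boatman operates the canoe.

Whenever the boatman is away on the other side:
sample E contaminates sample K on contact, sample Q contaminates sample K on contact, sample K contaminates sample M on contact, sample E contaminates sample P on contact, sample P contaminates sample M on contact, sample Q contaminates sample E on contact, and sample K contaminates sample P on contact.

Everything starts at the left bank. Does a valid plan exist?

Whatever the first load, the items left behind include a forbidden pair without the boatman. No opening move is safe, so no plan exists.

No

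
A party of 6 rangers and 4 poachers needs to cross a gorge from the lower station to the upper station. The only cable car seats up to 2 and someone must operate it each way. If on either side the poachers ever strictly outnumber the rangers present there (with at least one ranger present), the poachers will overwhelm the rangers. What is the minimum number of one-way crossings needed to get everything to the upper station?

Counting alone: each trip to the upper station takes at most 2 across and each return brings at least 1 back, so after t trips out (and t−1 returns) at most 2t − (t−1) of the 10 are across; that first reaches 10 at t = 9, so at least 17 crossings are needed.
The plan below uses exactly 17 crossings, so it is optimal:
1. 2 poachers → the upper station.  (the lower station: 6R 2P; the upper station: 0R 2P)
2. 1 poacher ← the lower station.  (the lower station: 6R 3P; the upper station: 0R 1P)
3. 2 poachers → the upper station.  (the lower station: 6R 1P; the upper station: 0R 3P)
4. 1 poacher ← the lower station.  (the lower station: 6R 2P; the upper station: 0R 2P)
5. 2 rangers → the upper station.  (the lower station: 4R 2P; the upper station: 2R 2P)
6. 1 poacher ← the lower station.  (the lower station: 4R 3P; the upper station: 2R 1P)
7. 1 ranger and 1 poacher → the upper station.  (the lower station: 3R 2P; the upper station: 3R 2P)
8. 1 poacher ← the lower station.  (the lower station: 3R 3P; the upper station: 3R 1P)
9. 2 poachers → the upper station.  (the lower station: 3R 1P; the upper station: 3R 3P)
10. 1 poacher ← the lower station.  (the lower station: 3R 2P; the upper station: 3R 2P)
11. 1 ranger and 1 poacher → the upper station.  (the lower station: 2R 1P; the upper station: 4R 3P)
12. 1 poacher ← the lower station.  (the lower station: 2R 2P; the upper station: 4R 2P)
13. 2 poachers → the upper station.  (the lower station: 2R 0P; the upper station: 4R 4P)
14. 1 poacher ← the lower station.  (the lower station: 2R 1P; the upper station: 4R 3P)
15. 1 ranger and 1 poacher → the upper station.  (the lower station: 1R 0P; the upper station: 5R 4P)
16. 1 poacher ← the lower station.  (the lower station: 1R 1P; the upper station: 5R 3P)
17. 1 ranger and 1 poacher → the upper station.  (the lower station: 0R 0P; the upper station: 6R 4P)

17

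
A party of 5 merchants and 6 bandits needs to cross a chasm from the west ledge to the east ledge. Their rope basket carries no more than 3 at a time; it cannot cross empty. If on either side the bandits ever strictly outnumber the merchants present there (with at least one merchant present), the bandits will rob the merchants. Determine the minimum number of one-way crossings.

The bandits already outnumber the merchants at the west ledge before anyone moves, so the starting position itself is disallowed.

impossible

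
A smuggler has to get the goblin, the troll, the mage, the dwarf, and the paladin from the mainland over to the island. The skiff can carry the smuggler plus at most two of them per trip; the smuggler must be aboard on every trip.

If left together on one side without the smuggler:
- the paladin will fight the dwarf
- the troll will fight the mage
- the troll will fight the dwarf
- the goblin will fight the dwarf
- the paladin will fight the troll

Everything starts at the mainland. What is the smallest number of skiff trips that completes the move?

7

Counting alone: the smuggler can take at most 2 across per trip to the island, so moving all 5 needs at least 3 loaded trips out, with a return between consecutive ones — at least 5 crossings.
The safety rule pushes this higher. Following every safe sequence of crossings, the most of the 5 that can be at the island as the skiff arrives there on crossing 5 is 4 — never all 5.
So no plan with fewer than 7 crossings exists, and this one achieves 7:
1. Smuggler goes to the island with the dwarf and the troll.  [the mainland: the goblin, the mage, the paladin | the island: the dwarf, the troll]
2. Smuggler goes back to the mainland with the troll.  [the mainland: the goblin, the mage, the paladin, the troll | the island: the dwarf]
3. Smuggler goes to the island with the goblin and the troll.  [the mainland: the mage, the paladin | the island: the dwarf, the goblin, the troll]
4. Smuggler goes back to the mainland with the dwarf.  [the mainland: the dwarf, the mage, the paladin | the island: the goblin, the troll]
5. Smuggler goes to the island with the mage and the paladin.  [the mainland: the dwarf | the island: the goblin, the mage, the paladin, the troll]
6. Smuggler goes back to the mainland with the troll.  [the mainland: the dwarf, the troll | the island: the goblin, the mage, the paladin]
7. Smuggler goes to the island with the dwarf and the troll.  [the mainland: — | the island: the dwarf, the goblin, the mage, the paladin, the troll]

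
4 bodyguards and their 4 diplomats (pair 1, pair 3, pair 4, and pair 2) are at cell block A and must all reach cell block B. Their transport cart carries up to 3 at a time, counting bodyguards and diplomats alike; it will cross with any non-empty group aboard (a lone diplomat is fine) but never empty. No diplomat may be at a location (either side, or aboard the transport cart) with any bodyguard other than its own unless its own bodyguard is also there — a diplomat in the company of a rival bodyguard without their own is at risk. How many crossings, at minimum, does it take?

9

Counting alone: each trip to cell block B takes at most 3 across and each return brings at least 1 back, so after t trips out (and t−1 returns) at most 3t − (t−1) of the 8 are across; that first reaches 8 at t = 4, so at least 7 crossings are needed.
The safety rule pushes this higher. Following every safe sequence of crossings, the most of the 8 that can be at cell block B as the transport cart arrives there on crossing 7 is 7 — never all 8.
So no plan with fewer than 9 crossings exists, and this one achieves 9:
1. bodyguard 1 and diplomat 1 cross → cell block B.
2. bodyguard 1 crosses ← cell block A.
3. bodyguard 1, bodyguard 3, and diplomat 3 cross → cell block B.
4. bodyguard 1 and diplomat 1 cross ← cell block A.
5. bodyguard 1, bodyguard 2, and bodyguard 4 cross → cell block B.
6. diplomat 3 crosses ← cell block A.
7. diplomat 1 and diplomat 3 cross → cell block B.
8. diplomat 1 crosses ← cell block A.
9. diplomat 1, diplomat 2, and diplomat 4 cross → cell block B.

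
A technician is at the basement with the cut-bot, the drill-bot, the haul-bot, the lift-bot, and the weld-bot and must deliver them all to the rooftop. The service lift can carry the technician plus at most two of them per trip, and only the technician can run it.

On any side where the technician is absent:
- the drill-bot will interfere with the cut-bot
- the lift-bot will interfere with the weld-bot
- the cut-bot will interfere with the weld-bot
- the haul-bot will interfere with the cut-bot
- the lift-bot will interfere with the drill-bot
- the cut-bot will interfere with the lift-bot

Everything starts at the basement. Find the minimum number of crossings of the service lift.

Counting alone: the technician can take at most 2 across per trip to the rooftop, so moving all 5 needs at least 3 loaded trips out, with a return between consecutive ones — at least 5 crossings.
The safety rule pushes this higher. Following every safe sequence of crossings, the most of the 5 that can be at the rooftop as the service lift arrives there on crossing 5 is 4 — never all 5.
So no plan with fewer than 7 crossings exists, and this one achieves 7:
1. Technician goes to the rooftop with the cut-bot and the lift-bot.  [the basement: the drill-bot, the haul-bot, the weld-bot | the rooftop: the cut-bot, the lift-bot]
2. Technician goes back to the basement with the cut-bot.  [the basement: the cut-bot, the drill-bot, the haul-bot, the weld-bot | the rooftop: the lift-bot]
3. Technician goes to the rooftop with the cut-bot and the haul-bot.  [the basement: the drill-bot, the weld-bot | the rooftop: the cut-bot, the haul-bot, the lift-bot]
4. Technician goes back to the basement with the cut-bot.  [the basement: the cut-bot, the drill-bot, the weld-bot | the rooftop: the haul-bot, the lift-bot]
5. Technician goes to the rooftop with the drill-bot and the weld-bot.  [the basement: the cut-bot | the rooftop: the drill-bot, the haul-bot, the lift-bot, the weld-bot]
6. Technician goes back to the basement with the lift-bot.  [the basement: the cut-bot, the lift-bot | the rooftop: the drill-bot, the haul-bot, the weld-bot]
7. Technician goes to the rooftop with the cut-bot and the lift-bot.  [the basement: — | the rooftop: the cut-bot, the drill-bot, the haul-bot, the lift-bot, the weld-bot]

7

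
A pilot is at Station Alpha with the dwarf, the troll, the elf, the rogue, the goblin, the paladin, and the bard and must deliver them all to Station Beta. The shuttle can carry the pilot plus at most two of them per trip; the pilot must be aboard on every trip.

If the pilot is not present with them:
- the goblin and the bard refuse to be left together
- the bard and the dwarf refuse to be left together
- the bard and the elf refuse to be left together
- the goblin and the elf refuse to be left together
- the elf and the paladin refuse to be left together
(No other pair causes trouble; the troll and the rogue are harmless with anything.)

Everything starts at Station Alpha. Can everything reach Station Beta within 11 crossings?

Yes

Yes — this plan uses 11 crossings (≤ 11):
1. Pilot goes to Station Beta with the bard and the elf.
2. Pilot goes back to Station Alpha with the elf.
3. Pilot goes to Station Beta with the dwarf and the elf.
4. Pilot goes back to Station Alpha with the bard.
5. Pilot goes to Station Beta with the goblin and the troll.
6. Pilot goes back to Station Alpha with the elf.
7. Pilot goes to Station Beta with the elf and the rogue.
8. Pilot goes back to Station Alpha with the elf.
9. Pilot goes to Station Beta with the elf and the paladin.
10. Pilot goes back to Station Alpha with the elf.
11. Pilot goes to Station Beta with the bard and the elf.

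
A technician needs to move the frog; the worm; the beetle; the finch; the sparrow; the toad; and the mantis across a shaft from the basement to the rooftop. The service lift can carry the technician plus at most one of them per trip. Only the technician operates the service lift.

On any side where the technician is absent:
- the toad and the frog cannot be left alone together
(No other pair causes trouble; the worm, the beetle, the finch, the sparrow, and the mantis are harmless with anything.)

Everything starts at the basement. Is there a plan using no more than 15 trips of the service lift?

Yes

Yes — this plan uses 13 crossings (≤ 15):
1. Technician goes to the rooftop with the frog.
2. Technician goes back to the basement alone.
3. Technician goes to the rooftop with the worm.
4. Technician goes back to the basement alone.
5. Technician goes to the rooftop with the beetle.
6. Technician goes back to the basement alone.
7. Technician goes to the rooftop with the finch.
8. Technician goes back to the basement alone.
9. Technician goes to the rooftop with the sparrow.
10. Technician goes back to the basement alone.
11. Technician goes to the rooftop with the mantis.
12. Technician goes back to the basement alone.
13. Technician goes to the rooftop with the toad.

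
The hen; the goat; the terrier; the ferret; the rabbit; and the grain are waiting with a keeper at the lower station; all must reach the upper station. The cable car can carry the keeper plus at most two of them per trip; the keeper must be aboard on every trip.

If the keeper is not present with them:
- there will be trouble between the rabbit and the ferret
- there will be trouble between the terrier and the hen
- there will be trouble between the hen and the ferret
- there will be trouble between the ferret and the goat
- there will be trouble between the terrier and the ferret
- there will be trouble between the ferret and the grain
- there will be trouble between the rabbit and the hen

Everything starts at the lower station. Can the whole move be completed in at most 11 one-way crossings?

Yes — this plan uses 9 crossings (≤ 11):
1. Keeper goes to the upper station with the ferret and the hen.
2. Keeper goes back to the lower station with the hen.
3. Keeper goes to the upper station with the goat and the hen.
4. Keeper goes back to the lower station with the ferret.
5. Keeper goes to the upper station with the ferret and the grain.
6. Keeper goes back to the lower station with the ferret.
7. Keeper goes to the upper station with the rabbit and the terrier.
8. Keeper goes back to the lower station with the hen.
9. Keeper goes to the upper station with the ferret and the hen.

Yes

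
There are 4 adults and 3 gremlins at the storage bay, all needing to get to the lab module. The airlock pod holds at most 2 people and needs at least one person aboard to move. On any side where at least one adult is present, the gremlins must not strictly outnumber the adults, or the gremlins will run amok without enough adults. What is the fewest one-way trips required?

11

Counting alone: each trip to the lab module takes at most 2 across and each return brings at least 1 back, so after t trips out (and t−1 returns) at most 2t − (t−1) of the 7 are across; that first reaches 7 at t = 6, so at least 11 crossings are needed.
The plan below uses exactly 11 crossings, so it is optimal:
1. 2 gremlins → the lab module.  (the storage bay: 4A 1G; the lab module: 0A 2G)
2. 1 gremlin ← the storage bay.  (the storage bay: 4A 2G; the lab module: 0A 1G)
3. 2 gremlins → the lab module.  (the storage bay: 4A 0G; the lab module: 0A 3G)
4. 1 gremlin ← the storage bay.  (the storage bay: 4A 1G; the lab module: 0A 2G)
5. 2 adults → the lab module.  (the storage bay: 2A 1G; the lab module: 2A 2G)
6. 1 gremlin ← the storage bay.  (the storage bay: 2A 2G; the lab module: 2A 1G)
7. 1 adult and 1 gremlin → the lab module.  (the storage bay: 1A 1G; the lab module: 3A 2G)
8. 1 adult ← the storage bay.  (the storage bay: 2A 1G; the lab module: 2A 2G)
9. 1 adult and 1 gremlin → the lab module.  (the storage bay: 1A 0G; the lab module: 3A 3G)
10. 1 gremlin ← the storage bay.  (the storage bay: 1A 1G; the lab module: 3A 2G)
11. 1 adult and 1 gremlin → the lab module.  (the storage bay: 0A 0G; the lab module: 4A 3G)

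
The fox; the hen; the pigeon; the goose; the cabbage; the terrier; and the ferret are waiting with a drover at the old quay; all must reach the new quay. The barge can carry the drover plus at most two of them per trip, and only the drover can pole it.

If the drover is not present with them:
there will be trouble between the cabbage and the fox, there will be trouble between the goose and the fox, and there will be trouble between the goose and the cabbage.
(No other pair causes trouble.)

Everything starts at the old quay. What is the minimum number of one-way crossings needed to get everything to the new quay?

11

Counting alone: the drover can take at most 2 across per trip to the new quay, so moving all 7 needs at least 4 loaded trips out, with a return between consecutive ones — at least 7 crossings.
The safety rule pushes this higher. Following every safe sequence of crossings, the most of the 7 that can be at the new quay as the barge arrives there on crossings 7, 9 is 5, 6 respectively — never all 7.
So no plan with fewer than 11 crossings exists, and this one achieves 11:
1. Drover goes to the new quay with the fox and the goose.
2. Drover goes back to the old quay with the fox.
3. Drover goes to the new quay with the fox and the hen.
4. Drover goes back to the old quay with the fox.
5. Drover goes to the new quay with the fox and the pigeon.
6. Drover goes back to the old quay with the fox.
7. Drover goes to the new quay with the fox and the terrier.
8. Drover goes back to the old quay with the fox.
9. Drover goes to the new quay with the ferret and the fox.
10. Drover goes back to the old quay with the fox.
11. Drover goes to the new quay with the cabbage and the fox.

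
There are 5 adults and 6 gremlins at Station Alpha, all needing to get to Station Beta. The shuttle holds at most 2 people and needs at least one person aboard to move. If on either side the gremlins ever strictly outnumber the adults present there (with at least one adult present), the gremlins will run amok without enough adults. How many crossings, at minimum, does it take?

The gremlins already outnumber the adults at Station Alpha before anyone moves, so the starting position itself is disallowed.

impossible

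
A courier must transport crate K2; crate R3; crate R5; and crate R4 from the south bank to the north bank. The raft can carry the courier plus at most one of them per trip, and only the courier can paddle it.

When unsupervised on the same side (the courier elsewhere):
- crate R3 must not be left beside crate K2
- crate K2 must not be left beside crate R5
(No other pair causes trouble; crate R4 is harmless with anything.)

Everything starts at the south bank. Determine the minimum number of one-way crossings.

9

Counting alone: the courier can take at most 1 across per trip to the north bank, so moving all 4 needs at least 4 loaded trips out, with a return between consecutive ones — at least 7 crossings.
The safety rule pushes this higher. Following every safe sequence of crossings, the most of the 4 that can be at the north bank as the raft arrives there on crossing 7 is 3 — never all 4.
So no plan with fewer than 9 crossings exists, and this one achieves 9:
1. Courier goes to the north bank with crate K2.  [the south bank: crate R3, crate R4, crate R5 | the north bank: crate K2]
2. Courier goes back to the south bank alone.  [the south bank: crate R3, crate R4, crate R5 | the north bank: crate K2]
3. Courier goes to the north bank with crate R3.  [the south bank: crate R4, crate R5 | the north bank: crate K2, crate R3]
4. Courier goes back to the south bank with crate K2.  [the south bank: crate K2, crate R4, crate R5 | the north bank: crate R3]
5. Courier goes to the north bank with crate R5.  [the south bank: crate K2, crate R4 | the north bank: crate R3, crate R5]
6. Courier goes back to the south bank alone.  [the south bank: crate K2, crate R4 | the north bank: crate R3, crate R5]
7. Courier goes to the north bank with crate R4.  [the south bank: crate K2 | the north bank: crate R3, crate R4, crate R5]
8. Courier goes back to the south bank alone.  [the south bank: crate K2 | the north bank: crate R3, crate R4, crate R5]
9. Courier goes to the north bank with crate K2.  [the south bank: — | the north bank: crate K2, crate R3, crate R4, crate R5]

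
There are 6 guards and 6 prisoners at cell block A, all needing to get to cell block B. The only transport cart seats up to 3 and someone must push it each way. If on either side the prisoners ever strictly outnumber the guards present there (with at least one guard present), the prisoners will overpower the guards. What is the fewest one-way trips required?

Following every safe sequence of crossings from the start, the most of the 12 that can be at cell block B as the transport cart arrives there on crossings 1, 3, 5 is 3, 5, 6 respectively; the best ever achieved is 6 of 12.
From crossing 7 on, no configuration arises that was not already reachable earlier: only 17 distinct safe configurations (who is on which side, and where the transport cart is) can ever be reached, none of them has everyone across, and every continuation just revisits them. They are: 0 guards + 0 prisoners across (transport cart back at the start); 0 guards + 1 prisoner across (transport cart there); 0 guards + 1 prisoner across (transport cart back at the start); 0 guards + 2 prisoners across (transport cart there); 0 guards + 2 prisoners across (transport cart back at the start); 0 guards + 3 prisoners across (transport cart there); 0 guards + 3 prisoners across (transport cart back at the start); 0 guards + 4 prisoners across (transport cart there); 0 guards + 4 prisoners across (transport cart back at the start); 0 guards + 5 prisoners across (transport cart there); 0 guards + 5 prisoners across (transport cart back at the start); 0 guards + 6 prisoners across (transport cart there); 1 guard + 1 prisoner across (transport cart there); 1 guard + 1 prisoner across (transport cart back at the start); 2 guards + 2 prisoners across (transport cart there); 2 guards + 2 prisoners across (transport cart back at the start); 3 guards + 3 prisoners across (transport cart there). So no valid plan exists.

impossible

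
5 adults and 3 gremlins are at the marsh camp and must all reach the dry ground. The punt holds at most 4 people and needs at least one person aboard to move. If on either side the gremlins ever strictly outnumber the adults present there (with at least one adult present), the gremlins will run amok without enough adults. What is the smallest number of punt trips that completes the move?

Counting alone: each trip to the dry ground takes at most 4 across and each return brings at least 1 back, so after t trips out (and t−1 returns) at most 4t − (t−1) of the 8 are across; that first reaches 8 at t = 3, so at least 5 crossings are needed.
The plan below uses exactly 5 crossings, so it is optimal:
1. 2 gremlins → the dry ground.  (the marsh camp: 5A 1G; the dry ground: 0A 2G)
2. 1 gremlin ← the marsh camp.  (the marsh camp: 5A 2G; the dry ground: 0A 1G)
3. 3 adults and 1 gremlin → the dry ground.  (the marsh camp: 2A 1G; the dry ground: 3A 2G)
4. 1 gremlin ← the marsh camp.  (the marsh camp: 2A 2G; the dry ground: 3A 1G)
5. 2 adults and 2 gremlins → the dry ground.  (the marsh camp: 0A 0G; the dry ground: 5A 3G)

5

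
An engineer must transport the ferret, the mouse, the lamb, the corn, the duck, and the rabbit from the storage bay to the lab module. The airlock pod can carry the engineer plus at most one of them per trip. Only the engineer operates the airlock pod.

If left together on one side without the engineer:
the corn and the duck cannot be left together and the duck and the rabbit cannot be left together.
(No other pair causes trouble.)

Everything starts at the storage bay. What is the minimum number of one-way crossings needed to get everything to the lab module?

13

Counting alone: the engineer can take at most 1 across per trip to the lab module, so moving all 6 needs at least 6 loaded trips out, with a return between consecutive ones — at least 11 crossings.
The safety rule pushes this higher. Following every safe sequence of crossings, the most of the 6 that can be at the lab module as the airlock pod arrives there on crossing 11 is 5 — never all 6.
So no plan with fewer than 13 crossings exists, and this one achieves 13:
1. Engineer goes to the lab module with the duck.
2. Engineer goes back to the storage bay alone.
3. Engineer goes to the lab module with the ferret.
4. Engineer goes back to the storage bay alone.
5. Engineer goes to the lab module with the mouse.
6. Engineer goes back to the storage bay alone.
7. Engineer goes to the lab module with the lamb.
8. Engineer goes back to the storage bay alone.
9. Engineer goes to the lab module with the corn.
10. Engineer goes back to the storage bay with the duck.
11. Engineer goes to the lab module with the rabbit.
12. Engineer goes back to the storage bay alone.
13. Engineer goes to the lab module with the duck.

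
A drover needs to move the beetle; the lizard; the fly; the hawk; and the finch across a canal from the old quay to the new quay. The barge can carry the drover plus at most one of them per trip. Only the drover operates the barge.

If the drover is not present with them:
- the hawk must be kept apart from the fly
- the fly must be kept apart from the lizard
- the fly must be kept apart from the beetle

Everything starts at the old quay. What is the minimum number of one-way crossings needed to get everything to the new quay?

Following every safe sequence of crossings from the start, the most of the 5 that can be at the new quay as the barge arrives there on crossings 1, 3, 5 is 1, 2, 3 respectively; the best ever achieved is 3 of 5.
From crossing 7 on, no configuration arises that was not already reachable earlier: only 18 distinct safe configurations (who is on which side, and where the barge is) can ever be reached, none of them has everyone across, and every continuation just revisits them. So no valid plan exists.

impossible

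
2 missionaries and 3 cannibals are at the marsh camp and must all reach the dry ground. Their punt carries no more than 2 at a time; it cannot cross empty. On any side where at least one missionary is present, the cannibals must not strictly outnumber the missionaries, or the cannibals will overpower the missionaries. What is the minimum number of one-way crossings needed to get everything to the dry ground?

impossible

The cannibals already outnumber the missionaries at the marsh camp before anyone moves, so the starting position itself is disallowed.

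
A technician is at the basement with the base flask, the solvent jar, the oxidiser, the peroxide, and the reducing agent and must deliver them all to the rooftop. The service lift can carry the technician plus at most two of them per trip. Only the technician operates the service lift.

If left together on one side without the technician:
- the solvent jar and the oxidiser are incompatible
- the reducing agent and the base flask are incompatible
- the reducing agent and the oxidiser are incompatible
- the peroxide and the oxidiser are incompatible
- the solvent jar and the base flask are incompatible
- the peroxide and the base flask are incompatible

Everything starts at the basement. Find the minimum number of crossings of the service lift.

7

Counting alone: the technician can take at most 2 across per trip to the rooftop, so moving all 5 needs at least 3 loaded trips out, with a return between consecutive ones — at least 5 crossings.
The safety rule pushes this higher. Following every safe sequence of crossings, the most of the 5 that can be at the rooftop as the service lift arrives there on crossing 5 is 4 — never all 5.
So no plan with fewer than 7 crossings exists, and this one achieves 7:
1. Technician goes to the rooftop with the base flask and the oxidiser.  [the basement: the peroxide, the reducing agent, the solvent jar | the rooftop: the base flask, the oxidiser]
2. Technician goes back to the basement alone.  [the basement: the peroxide, the reducing agent, the solvent jar | the rooftop: the base flask, the oxidiser]
3. Technician goes to the rooftop with the solvent jar.  [the basement: the peroxide, the reducing agent | the rooftop: the base flask, the oxidiser, the solvent jar]
4. Technician goes back to the basement with the base flask and the oxidiser.  [the basement: the base flask, the oxidiser, the peroxide, the reducing agent | the rooftop: the solvent jar]
5. Technician goes to the rooftop with the peroxide and the reducing agent.  [the basement: the base flask, the oxidiser | the rooftop: the peroxide, the reducing agent, the solvent jar]
6. Technician goes back to the basement alone.  [the basement: the base flask, the oxidiser | the rooftop: the peroxide, the reducing agent, the solvent jar]
7. Technician goes to the rooftop with the base flask and the oxidiser.  [the basement: — | the rooftop: the base flask, the oxidiser, the peroxide, the reducing agent, the solvent jar]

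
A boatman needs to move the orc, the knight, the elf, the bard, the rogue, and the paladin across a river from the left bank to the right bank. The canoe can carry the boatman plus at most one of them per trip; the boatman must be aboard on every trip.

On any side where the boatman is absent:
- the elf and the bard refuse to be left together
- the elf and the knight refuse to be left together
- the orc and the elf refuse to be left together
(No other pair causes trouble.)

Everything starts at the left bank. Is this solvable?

No

Following every safe sequence of crossings from the start, the most of the 6 that can be at the right bank as the canoe arrives there on crossings 1, 3, 5, 7 is 1, 2, 3, 4 respectively; the best ever achieved is 4 of 6.
From crossing 9 on, no configuration arises that was not already reachable earlier: only 36 distinct safe configurations (who is on which side, and where the canoe is) can ever be reached, none of them has everyone across, and every continuation just revisits them. So no valid plan exists.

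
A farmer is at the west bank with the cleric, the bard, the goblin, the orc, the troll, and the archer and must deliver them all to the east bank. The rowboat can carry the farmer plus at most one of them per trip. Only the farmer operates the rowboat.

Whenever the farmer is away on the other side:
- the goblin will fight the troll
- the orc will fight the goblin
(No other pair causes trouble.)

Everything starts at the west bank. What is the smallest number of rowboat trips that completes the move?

Counting alone: the farmer can take at most 1 across per trip to the east bank, so moving all 6 needs at least 6 loaded trips out, with a return between consecutive ones — at least 11 crossings.
The safety rule pushes this higher. Following every safe sequence of crossings, the most of the 6 that can be at the east bank as the rowboat arrives there on crossing 11 is 5 — never all 6.
So no plan with fewer than 13 crossings exists, and this one achieves 13:
1. Farmer goes to the east bank with the goblin.
2. Farmer goes back to the west bank alone.
3. Farmer goes to the east bank with the cleric.
4. Farmer goes back to the west bank alone.
5. Farmer goes to the east bank with the bard.
6. Farmer goes back to the west bank alone.
7. Farmer goes to the east bank with the orc.
8. Farmer goes back to the west bank with the goblin.
9. Farmer goes to the east bank with the troll.
10. Farmer goes back to the west bank alone.
11. Farmer goes to the east bank with the archer.
12. Farmer goes back to the west bank alone.
13. Farmer goes to the east bank with the goblin.

13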